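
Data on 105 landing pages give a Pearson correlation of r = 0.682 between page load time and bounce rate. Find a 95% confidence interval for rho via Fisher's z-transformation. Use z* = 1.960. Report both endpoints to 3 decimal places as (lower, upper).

(0.564, 0.773)

Fisher z: z_r = atanh(r) = ½·ln((1+0.682)/(1−0.682)) = 0.832844
SE(z) = 1/√(n−3) = 1/√102 = 0.099015
95% ⇒ z* = 1.960; margin = 1.960·0.099015 = 0.194069
CI on z-scale: (0.638775, 1.026913)
Back-transform: tanh(0.638775) = 0.564065, tanh(1.026913) = 0.772667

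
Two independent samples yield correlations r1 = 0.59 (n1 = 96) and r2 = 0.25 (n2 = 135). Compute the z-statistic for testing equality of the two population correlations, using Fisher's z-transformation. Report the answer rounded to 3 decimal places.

z1 = atanh(0.59) = 0.677666,  z2 = atanh(0.25) = 0.255413
SE = √(1/(n1−3) + 1/(n2−3)) = √(1/93 + 1/132) = √(0.0107527 + 0.0075758) = √0.0183285 = 0.135383
z = (z1 − z2)/SE = (0.677666 − 0.255413) / 0.135383 = 0.422253 / 0.135383 = 3.119

3.119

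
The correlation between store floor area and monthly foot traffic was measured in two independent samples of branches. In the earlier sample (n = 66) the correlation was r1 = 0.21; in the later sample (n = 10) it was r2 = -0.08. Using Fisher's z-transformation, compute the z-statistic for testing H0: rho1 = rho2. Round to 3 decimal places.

Fisher z-transforms: z1 = atanh(0.21) = 0.213171, z2 = atanh(-0.08) = -0.080171; difference d = 0.293342
Var(d) = 1/63 + 1/7 = 0.0158730 + 0.1428571 = 0.1587301
z = d/√Var(d) = 0.293342 / √0.1587301 = 0.293342 / 0.398409 = 0.736

0.736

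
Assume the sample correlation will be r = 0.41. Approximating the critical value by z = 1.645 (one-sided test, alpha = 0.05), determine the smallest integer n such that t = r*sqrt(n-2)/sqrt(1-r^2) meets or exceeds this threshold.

16

r√(n−2)/√(1−r²) ≥ 1.645  ⇔  n−2 ≥ (1.645)²·(1−r²)/r²
(1−r²)/r² = (1−0.1681)/0.1681 = 4.9488
n ≥ 2 + 2.706025·4.9488 = 2 + 13.3916 = 15.3916
⌈15.3916⌉ = 16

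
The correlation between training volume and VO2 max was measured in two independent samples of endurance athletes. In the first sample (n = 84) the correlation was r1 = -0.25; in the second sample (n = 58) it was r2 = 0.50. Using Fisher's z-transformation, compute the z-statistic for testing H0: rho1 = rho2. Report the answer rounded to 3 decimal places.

Fisher z-transforms: z1 = atanh(-0.25) = -0.255413, z2 = atanh(0.50) = 0.549306; difference d = -0.804719
Var(d) = 1/81 + 1/55 = 0.0123457 + 0.0181818 = 0.0305275
z = d/√Var(d) = -0.804719 / √0.0305275 = -0.804719 / 0.174721 = -4.606

-4.606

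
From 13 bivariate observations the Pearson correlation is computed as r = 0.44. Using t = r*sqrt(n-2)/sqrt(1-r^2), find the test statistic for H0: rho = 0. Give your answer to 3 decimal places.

t = r·√(n−2) / √(1−r²) with r = 0.44, n = 13
  = 0.44·√11 / √(1 − 0.1936)
  = 0.44·3.316625 / 0.897998
  = 1.459315 / 0.897998 = 1.625

1.625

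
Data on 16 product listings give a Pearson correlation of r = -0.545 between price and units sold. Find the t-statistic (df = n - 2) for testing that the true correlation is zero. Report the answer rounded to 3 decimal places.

t = r·√(n−2) / √(1−r²) with r = -0.545, n = 16
  = -0.545·√14 / √(1 − 0.297025)
  = -0.545·3.741657 / 0.838436
  = -2.039203 / 0.838436 = -2.432

-2.432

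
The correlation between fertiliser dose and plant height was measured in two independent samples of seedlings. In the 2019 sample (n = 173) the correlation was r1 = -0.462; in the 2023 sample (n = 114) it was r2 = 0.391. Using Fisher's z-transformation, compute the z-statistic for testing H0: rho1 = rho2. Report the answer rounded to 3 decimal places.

-7.480

z1 = atanh(-0.462) = -0.499851,  z2 = atanh(0.391) = 0.412980
SE = √(1/(n1−3) + 1/(n2−3)) = √(1/170 + 1/111) = √(0.0058824 + 0.0090090) = √0.0148914 = 0.122030
z = (z1 − z2)/SE = (-0.499851 − 0.412980) / 0.122030 = -0.912831 / 0.122030 = -7.480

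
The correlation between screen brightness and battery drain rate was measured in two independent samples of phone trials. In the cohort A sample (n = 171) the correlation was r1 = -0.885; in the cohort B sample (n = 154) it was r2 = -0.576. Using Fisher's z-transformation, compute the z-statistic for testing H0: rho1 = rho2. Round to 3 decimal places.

-6.616

Fisher z-transforms: z1 = atanh(-0.885) = -1.398375, z2 = atanh(-0.576) = -0.656456; difference d = -0.741919
Var(d) = 1/168 + 1/151 = 0.0059524 + 0.0066225 = 0.0125749
z = d/√Var(d) = -0.741919 / √0.0125749 = -0.741919 / 0.112138 = -6.616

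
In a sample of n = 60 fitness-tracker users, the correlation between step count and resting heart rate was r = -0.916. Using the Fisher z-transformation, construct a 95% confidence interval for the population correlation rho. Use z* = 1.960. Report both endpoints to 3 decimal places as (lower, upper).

z_r = atanh(-0.916) = -1.563589;  SE = 1/√(n−3) = 1/√57 = 0.132453
z-limits: -1.563589 ± 1.960·0.132453 = -1.563589 ± 0.259608 = [-1.823197, -1.303981]
ρ-limits: (tanh -1.823197, tanh -1.303981) = (-0.949, -0.863)

(-0.949, -0.863)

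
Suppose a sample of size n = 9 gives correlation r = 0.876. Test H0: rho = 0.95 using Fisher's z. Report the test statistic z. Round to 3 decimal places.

-1.160

z_r = atanh(0.876) = 1.358308,  z_0 = atanh(0.95) = 1.831781
SE = 1/√(n−3) = 1/√6 = 0.408248
z = (z_r − z_0)/SE = (1.358308 − 1.831781) / 0.408248 = -0.473473 / 0.408248 = -1.160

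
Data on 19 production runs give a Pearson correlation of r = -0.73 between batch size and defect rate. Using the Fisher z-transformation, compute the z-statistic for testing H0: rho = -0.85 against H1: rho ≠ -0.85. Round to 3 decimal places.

Fisher z: atanh(-0.73) = -0.928727, atanh(-0.85) = -1.256153
z = (z_r − z_0)·√(n−3) = (-0.928727 − (-1.256153))·√16 = 0.327426 · 4.000000 = 1.310

1.310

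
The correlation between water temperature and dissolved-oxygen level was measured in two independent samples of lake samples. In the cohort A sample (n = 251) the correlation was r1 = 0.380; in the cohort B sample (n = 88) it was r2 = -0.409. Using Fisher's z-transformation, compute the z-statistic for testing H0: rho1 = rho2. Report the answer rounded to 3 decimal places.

Fisher z-transforms: z1 = atanh(0.380) = 0.400060, z2 = atanh(-0.409) = -0.434410; difference d = 0.834470
Var(d) = 1/248 + 1/85 = 0.0040323 + 0.0117647 = 0.0157970
z = d/√Var(d) = 0.834470 / √0.0157970 = 0.834470 / 0.125686 = 6.639

6.639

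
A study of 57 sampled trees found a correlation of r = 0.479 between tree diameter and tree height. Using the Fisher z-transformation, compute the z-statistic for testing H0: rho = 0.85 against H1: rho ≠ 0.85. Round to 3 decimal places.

Fisher z: atanh(0.479) = 0.521686, atanh(0.85) = 1.256153
z = (z_r − z_0)·√(n−3) = (0.521686 − 1.256153)·√54 = -0.734467 · 7.348469 = -5.397

-5.397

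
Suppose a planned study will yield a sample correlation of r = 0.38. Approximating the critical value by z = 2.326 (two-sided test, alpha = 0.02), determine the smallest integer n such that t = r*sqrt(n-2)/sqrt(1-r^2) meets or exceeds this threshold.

35

r√(n−2)/√(1−r²) ≥ 2.326  ⇔  n−2 ≥ (2.326)²·(1−r²)/r²
(1−r²)/r² = (1−0.1444)/0.1444 = 5.9252
n ≥ 2 + 5.410276·5.9252 = 2 + 32.0570 = 34.0570
⌈34.0570⌉ = 35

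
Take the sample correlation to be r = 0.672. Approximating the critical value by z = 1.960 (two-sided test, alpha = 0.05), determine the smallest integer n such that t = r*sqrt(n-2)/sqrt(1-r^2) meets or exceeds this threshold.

7

Need r·√(n−2)/√(1−r²) ≥ 1.960
√(n−2) ≥ 1.960·√(1−0.451584) / 0.672 = 1.960·0.740551 / 0.672 = 2.1599
n−2 ≥ 4.6652  ⇒  n ≥ 6.6652
Smallest integer n = 7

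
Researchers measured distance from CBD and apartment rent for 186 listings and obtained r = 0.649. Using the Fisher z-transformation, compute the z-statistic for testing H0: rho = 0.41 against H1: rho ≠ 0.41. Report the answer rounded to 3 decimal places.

4.572

Fisher z: atanh(0.649) = 0.773569, atanh(0.41) = 0.435611
z = (z_r − z_0)·√(n−3) = (0.773569 − 0.435611)·√183 = 0.337958 · 13.527749 = 4.572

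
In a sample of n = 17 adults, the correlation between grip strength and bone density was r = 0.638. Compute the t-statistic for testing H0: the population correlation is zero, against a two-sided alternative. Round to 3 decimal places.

3.209

t = r·√(n−2) / √(1−r²) with r = 0.638, n = 17
  = 0.638·√15 / √(1 − 0.407044)
  = 0.638·3.872983 / 0.770036
  = 2.470963 / 0.770036 = 3.209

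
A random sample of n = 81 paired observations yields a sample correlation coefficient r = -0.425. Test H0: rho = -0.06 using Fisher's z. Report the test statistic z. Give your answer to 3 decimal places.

Fisher z: atanh(-0.425) = -0.453779, atanh(-0.06) = -0.060072
z = (z_r − z_0)·√(n−3) = (-0.453779 − (-0.060072))·√78 = -0.393707 · 8.831761 = -3.477

-3.477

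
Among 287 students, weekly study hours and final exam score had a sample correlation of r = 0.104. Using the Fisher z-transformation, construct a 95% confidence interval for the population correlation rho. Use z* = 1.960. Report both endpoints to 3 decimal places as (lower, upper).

(-0.012, 0.217)

Fisher z: z_r = atanh(r) = ½·ln((1+0.104)/(1−0.104)) = 0.104377
SE(z) = 1/√(n−3) = 1/√284 = 0.059339
95% ⇒ z* = 1.960; margin = 1.960·0.059339 = 0.116304
CI on z-scale: (-0.011927, 0.220681)
Back-transform: tanh(-0.011927) = -0.011926, tanh(0.220681) = 0.217167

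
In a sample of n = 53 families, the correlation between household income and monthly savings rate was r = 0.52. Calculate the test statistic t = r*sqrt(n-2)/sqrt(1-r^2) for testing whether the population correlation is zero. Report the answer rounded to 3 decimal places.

4.348

1 − r² = 1 − 0.2704 = 0.7296;  √(1−r²) = 0.854166
√(n−2) = √51 = 7.141428
t = r·√(n−2)/√(1−r²) = 0.52 · 7.141428 / 0.854166 = 4.348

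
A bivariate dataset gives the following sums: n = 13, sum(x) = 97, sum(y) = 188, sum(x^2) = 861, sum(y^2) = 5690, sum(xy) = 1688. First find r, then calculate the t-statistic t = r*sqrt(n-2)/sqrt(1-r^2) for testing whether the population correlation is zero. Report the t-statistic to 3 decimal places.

S_xy = nΣxy − ΣxΣy = 13·1688 − 97·188 = 21944 − 18236 = 3708
S_xx = nΣx² − (Σx)² = 13·861 − 97² = 11193 − 9409 = 1784
S_yy = nΣy² − (Σy)² = 13·5690 − 188² = 73970 − 35344 = 38626
r = S_xy / √(S_xx·S_yy) = 3708 / √(1784·38626) = 3708 / √68908784 = 3708 / 8301.1315 = 0.4467
t = r·√(n−2)/√(1−r²) = 0.4467·√11 / √(1−0.199541) = 1.481536 / 0.894684 = 1.656

1.656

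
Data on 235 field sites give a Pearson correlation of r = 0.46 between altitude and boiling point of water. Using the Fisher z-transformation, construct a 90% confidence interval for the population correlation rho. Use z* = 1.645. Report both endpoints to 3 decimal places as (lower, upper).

z_r = atanh(0.46) = 0.497311;  SE = 1/√(n−3) = 1/√232 = 0.065653
z-limits: 0.497311 ± 1.645·0.065653 = 0.497311 ± 0.107999 = [0.389312, 0.605310]
ρ-limits: (tanh 0.389312, tanh 0.605310) = (0.371, 0.541)

(0.371, 0.541)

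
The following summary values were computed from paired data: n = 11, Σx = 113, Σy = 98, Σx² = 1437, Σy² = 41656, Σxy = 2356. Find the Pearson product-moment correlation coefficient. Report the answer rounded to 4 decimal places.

0.4020

S_xy = nΣxy − ΣxΣy = 11·2356 − 113·98 = 25916 − 11074 = 14842
S_xx = nΣx² − (Σx)² = 11·1437 − 113² = 15807 − 12769 = 3038
S_yy = nΣy² − (Σy)² = 11·41656 − 98² = 458216 − 9604 = 448612
r = S_xy / √(S_xx·S_yy) = 14842 / √(3038·448612) = 14842 / √1362883256 = 14842 / 36917.2488 = 0.4020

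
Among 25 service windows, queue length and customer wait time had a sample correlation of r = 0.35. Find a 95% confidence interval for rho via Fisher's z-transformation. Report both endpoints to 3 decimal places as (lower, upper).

z_r = atanh(0.35) = 0.365444;  SE = 1/√(n−3) = 1/√22 = 0.213201
z-limits: 0.365444 ± 1.960·0.213201 = 0.365444 ± 0.417874 = [-0.052430, 0.783318]
ρ-limits: (tanh -0.052430, tanh 0.783318) = (-0.052, 0.655)

(-0.052, 0.655)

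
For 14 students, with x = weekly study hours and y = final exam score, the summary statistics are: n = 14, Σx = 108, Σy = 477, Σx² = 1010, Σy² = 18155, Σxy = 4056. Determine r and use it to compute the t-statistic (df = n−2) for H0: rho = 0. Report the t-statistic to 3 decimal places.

2.952

S_xy = nΣxy − ΣxΣy = 14·4056 − 108·477 = 56784 − 51516 = 5268
S_xx = nΣx² − (Σx)² = 14·1010 − 108² = 14140 − 11664 = 2476
S_yy = nΣy² − (Σy)² = 14·18155 − 477² = 254170 − 227529 = 26641
r = S_xy / √(S_xx·S_yy) = 5268 / √(2476·26641) = 5268 / √65963116 = 5268 / 8121.7680 = 0.6486
t = r·√(n−2)/√(1−r²) = 0.6486·√12 / √(1−0.420682) = 2.246816 / 0.761129 = 2.952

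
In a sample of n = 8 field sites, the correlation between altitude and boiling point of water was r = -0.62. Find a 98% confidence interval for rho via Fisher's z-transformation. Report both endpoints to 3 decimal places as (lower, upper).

Fisher z: z_r = atanh(r) = ½·ln((1+(-0.62))/(1−(-0.62))) = -0.725005
SE(z) = 1/√(n−3) = 1/√5 = 0.447214
98% ⇒ z* = 2.326; margin = 2.326·0.447214 = 1.040220
CI on z-scale: (-1.765225, 0.315215)
Back-transform: tanh(-1.765225) = -0.943084, tanh(0.315215) = 0.305174

(-0.943, 0.305)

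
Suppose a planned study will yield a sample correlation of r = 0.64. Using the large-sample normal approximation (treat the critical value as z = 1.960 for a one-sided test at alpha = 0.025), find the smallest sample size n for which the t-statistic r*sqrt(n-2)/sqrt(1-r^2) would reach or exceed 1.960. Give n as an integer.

Need r·√(n−2)/√(1−r²) ≥ 1.960
√(n−2) ≥ 1.960·√(1−0.4096) / 0.64 = 1.960·0.768375 / 0.64 = 2.3531
n−2 ≥ 5.5371  ⇒  n ≥ 7.5371
Smallest integer n = 8

8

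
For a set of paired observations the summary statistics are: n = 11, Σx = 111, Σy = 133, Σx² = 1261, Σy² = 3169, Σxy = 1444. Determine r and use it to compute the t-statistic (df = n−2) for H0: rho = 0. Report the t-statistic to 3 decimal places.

0.668

Numerator: nΣxy − (Σx)(Σy) = 11·1444 − (111)(133) = 1121
Denominator: √[(nΣx²−(Σx)²)(nΣy²−(Σy)²)]
  nΣx²−(Σx)² = 11·1261 − 12321 = 1550;  nΣy²−(Σy)² = 11·3169 − 17689 = 17170
  √(1550·17170) = √26613500 = 5158.8274
r = 1121 / 5158.8274 = 0.2173
t = r·√(n−2)/√(1−r²) = 0.2173·√9 / √(1−0.047219) = 0.651900 / 0.976105 = 0.668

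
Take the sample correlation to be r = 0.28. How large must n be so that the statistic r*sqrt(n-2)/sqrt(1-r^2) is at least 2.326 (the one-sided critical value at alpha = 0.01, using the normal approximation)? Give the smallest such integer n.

66

r√(n−2)/√(1−r²) ≥ 2.326  ⇔  n−2 ≥ (2.326)²·(1−r²)/r²
(1−r²)/r² = (1−0.0784)/0.0784 = 11.7551
n ≥ 2 + 5.410276·11.7551 = 2 + 63.5983 = 65.5983
⌈65.5983⌉ = 66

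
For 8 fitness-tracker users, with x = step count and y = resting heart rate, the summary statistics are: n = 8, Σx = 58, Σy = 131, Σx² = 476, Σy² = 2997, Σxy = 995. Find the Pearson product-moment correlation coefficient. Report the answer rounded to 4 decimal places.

0.2081

S_xy = nΣxy − ΣxΣy = 8·995 − 58·131 = 7960 − 7598 = 362
S_xx = nΣx² − (Σx)² = 8·476 − 58² = 3808 − 3364 = 444
S_yy = nΣy² − (Σy)² = 8·2997 − 131² = 23976 − 17161 = 6815
r = S_xy / √(S_xx·S_yy) = 362 / √(444·6815) = 362 / √3025860 = 362 / 1739.4999 = 0.2081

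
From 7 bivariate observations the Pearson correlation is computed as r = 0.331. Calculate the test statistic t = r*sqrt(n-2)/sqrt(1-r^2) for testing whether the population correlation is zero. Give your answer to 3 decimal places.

1 − r² = 1 − 0.109561 = 0.890439;  √(1−r²) = 0.943631
√(n−2) = √5 = 2.236068
t = r·√(n−2)/√(1−r²) = 0.331 · 2.236068 / 0.943631 = 0.784

0.784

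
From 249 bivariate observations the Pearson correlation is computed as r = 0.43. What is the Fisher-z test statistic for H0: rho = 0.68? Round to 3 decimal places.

-5.791

z_r = atanh(0.43) = 0.459897,  z_0 = atanh(0.68) = 0.829114
SE = 1/√(n−3) = 1/√246 = 0.063758
z = (z_r − z_0)/SE = (0.459897 − 0.829114) / 0.063758 = -0.369217 / 0.063758 = -5.791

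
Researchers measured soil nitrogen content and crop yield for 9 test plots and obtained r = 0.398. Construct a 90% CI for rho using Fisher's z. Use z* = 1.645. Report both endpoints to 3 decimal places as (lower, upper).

Fisher z: z_r = atanh(r) = ½·ln((1+0.398)/(1−0.398)) = 0.421270
SE(z) = 1/√(n−3) = 1/√6 = 0.408248
90% ⇒ z* = 1.645; margin = 1.645·0.408248 = 0.671568
CI on z-scale: (-0.250298, 1.092838)
Back-transform: tanh(-0.250298) = -0.245199, tanh(1.092838) = 0.797912

(-0.245, 0.798)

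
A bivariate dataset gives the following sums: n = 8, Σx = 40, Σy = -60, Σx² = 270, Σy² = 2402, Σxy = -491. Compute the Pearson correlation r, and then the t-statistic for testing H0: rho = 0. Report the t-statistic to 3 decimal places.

S_xy = nΣxy − ΣxΣy = 8·(-491) − 40·(-60) = -3928 − (-2400) = -1528
S_xx = nΣx² − (Σx)² = 8·270 − 40² = 2160 − 1600 = 560
S_yy = nΣy² − (Σy)² = 8·2402 − (-60)² = 19216 − 3600 = 15616
r = S_xy / √(S_xx·S_yy) = -1528 / √(560·15616) = -1528 / √8744960 = -1528 / 2957.1879 = -0.5167
t = r·√(n−2)/√(1−r²) = -0.5167·√6 / √(1−0.266979) = -1.265651 / 0.856166 = -1.478

-1.478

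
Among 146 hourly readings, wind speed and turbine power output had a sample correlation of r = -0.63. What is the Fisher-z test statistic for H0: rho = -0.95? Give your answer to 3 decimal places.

13.039

Fisher z: atanh(-0.63) = -0.741416, atanh(-0.95) = -1.831781
z = (z_r − z_0)·√(n−3) = (-0.741416 − (-1.831781))·√143 = 1.090365 · 11.958261 = 13.039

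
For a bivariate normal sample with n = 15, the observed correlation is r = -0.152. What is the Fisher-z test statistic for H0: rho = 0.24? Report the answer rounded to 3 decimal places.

-1.379

Fisher z: atanh(-0.152) = -0.153187, atanh(0.24) = 0.244774
z = (z_r − z_0)·√(n−3) = (-0.153187 − 0.244774)·√12 = -0.397961 · 3.464102 = -1.379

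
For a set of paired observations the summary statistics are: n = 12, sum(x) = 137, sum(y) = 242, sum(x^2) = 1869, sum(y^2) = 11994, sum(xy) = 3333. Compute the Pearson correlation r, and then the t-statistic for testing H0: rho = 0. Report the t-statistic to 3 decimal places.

1.328

S_xy = nΣxy − ΣxΣy = 12·3333 − 137·242 = 39996 − 33154 = 6842
S_xx = nΣx² − (Σx)² = 12·1869 − 137² = 22428 − 18769 = 3659
S_yy = nΣy² − (Σy)² = 12·11994 − 242² = 143928 − 58564 = 85364
r = S_xy / √(S_xx·S_yy) = 6842 / √(3659·85364) = 6842 / √312346876 = 6842 / 17673.3380 = 0.3871
t = r·√(n−2)/√(1−r²) = 0.3871·√10 / √(1−0.149846) = 1.224118 / 0.922038 = 1.328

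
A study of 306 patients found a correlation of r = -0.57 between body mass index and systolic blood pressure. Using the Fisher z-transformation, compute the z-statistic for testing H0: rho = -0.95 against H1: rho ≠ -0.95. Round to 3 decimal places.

20.614

Fisher z: atanh(-0.57) = -0.647523, atanh(-0.95) = -1.831781
z = (z_r − z_0)·√(n−3) = (-0.647523 − (-1.831781))·√303 = 1.184258 · 17.406895 = 20.614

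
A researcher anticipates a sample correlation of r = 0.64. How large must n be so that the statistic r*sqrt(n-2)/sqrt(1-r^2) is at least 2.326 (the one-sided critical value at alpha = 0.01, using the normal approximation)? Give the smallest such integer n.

10

r√(n−2)/√(1−r²) ≥ 2.326  ⇔  n−2 ≥ (2.326)²·(1−r²)/r²
(1−r²)/r² = (1−0.4096)/0.4096 = 1.4414
n ≥ 2 + 5.410276·1.4414 = 2 + 7.7984 = 9.7984
⌈9.7984⌉ = 10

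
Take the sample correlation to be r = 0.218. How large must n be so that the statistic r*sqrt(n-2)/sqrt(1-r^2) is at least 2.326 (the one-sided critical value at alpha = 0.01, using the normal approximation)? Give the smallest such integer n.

111

r√(n−2)/√(1−r²) ≥ 2.326  ⇔  n−2 ≥ (2.326)²·(1−r²)/r²
(1−r²)/r² = (1−0.047524)/0.047524 = 20.0420
n ≥ 2 + 5.410276·20.0420 = 2 + 108.4328 = 110.4328
⌈110.4328⌉ = 111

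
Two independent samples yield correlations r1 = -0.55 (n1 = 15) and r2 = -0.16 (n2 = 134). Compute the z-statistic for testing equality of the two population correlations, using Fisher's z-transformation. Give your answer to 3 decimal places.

-1.515

Fisher z-transforms: z1 = atanh(-0.55) = -0.618381, z2 = atanh(-0.16) = -0.161387; difference d = -0.456994
Var(d) = 1/12 + 1/131 = 0.0833333 + 0.0076336 = 0.0909669
z = d/√Var(d) = -0.456994 / √0.0909669 = -0.456994 / 0.301607 = -1.515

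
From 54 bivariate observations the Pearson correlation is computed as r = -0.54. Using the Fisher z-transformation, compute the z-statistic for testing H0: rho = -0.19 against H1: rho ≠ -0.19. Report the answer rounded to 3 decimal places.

z_r = atanh(-0.54) = -0.604156,  z_0 = atanh(-0.19) = -0.192337
SE = 1/√(n−3) = 1/√51 = 0.140028
z = (z_r − z_0)/SE = (-0.604156 − (-0.192337)) / 0.140028 = -0.411819 / 0.140028 = -2.941

-2.941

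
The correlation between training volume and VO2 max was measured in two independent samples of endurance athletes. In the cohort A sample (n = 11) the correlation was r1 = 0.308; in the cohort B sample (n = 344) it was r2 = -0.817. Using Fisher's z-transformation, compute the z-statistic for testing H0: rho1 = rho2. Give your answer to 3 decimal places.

z1 = atanh(0.308) = 0.318334,  z2 = atanh(-0.817) = -1.147728
SE = √(1/(n1−3) + 1/(n2−3)) = √(1/8 + 1/341) = √(0.1250000 + 0.0029326) = √0.1279326 = 0.357677
z = (z1 − z2)/SE = (0.318334 − (-1.147728)) / 0.357677 = 1.466062 / 0.357677 = 4.099

4.099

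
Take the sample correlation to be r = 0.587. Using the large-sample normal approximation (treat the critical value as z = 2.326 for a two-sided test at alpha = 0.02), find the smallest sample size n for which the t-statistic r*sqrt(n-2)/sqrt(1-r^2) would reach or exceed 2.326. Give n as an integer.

13

Need r·√(n−2)/√(1−r²) ≥ 2.326
√(n−2) ≥ 2.326·√(1−0.344569) / 0.587 = 2.326·0.809587 / 0.587 = 3.2080
n−2 ≥ 10.2913  ⇒  n ≥ 12.2913
Smallest integer n = 13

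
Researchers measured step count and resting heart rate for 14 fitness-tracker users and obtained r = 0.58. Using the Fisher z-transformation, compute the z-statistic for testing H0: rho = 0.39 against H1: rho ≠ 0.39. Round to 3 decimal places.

z_r = atanh(0.58) = 0.662463,  z_0 = atanh(0.39) = 0.411800
SE = 1/√(n−3) = 1/√11 = 0.301511
z = (z_r − z_0)/SE = (0.662463 − 0.411800) / 0.301511 = 0.250663 / 0.301511 = 0.831

0.831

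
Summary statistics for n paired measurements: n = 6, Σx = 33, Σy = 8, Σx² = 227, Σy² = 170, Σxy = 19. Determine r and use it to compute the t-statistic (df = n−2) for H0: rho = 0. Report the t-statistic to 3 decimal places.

-0.614

S_xy = nΣxy − ΣxΣy = 6·19 − 33·8 = 114 − 264 = -150
S_xx = nΣx² − (Σx)² = 6·227 − 33² = 1362 − 1089 = 273
S_yy = nΣy² − (Σy)² = 6·170 − 8² = 1020 − 64 = 956
r = S_xy / √(S_xx·S_yy) = -150 / √(273·956) = -150 / √260988 = -150 / 510.8698 = -0.2936
t = r·√(n−2)/√(1−r²) = -0.2936·√4 / √(1−0.086201) = -0.587200 / 0.955928 = -0.614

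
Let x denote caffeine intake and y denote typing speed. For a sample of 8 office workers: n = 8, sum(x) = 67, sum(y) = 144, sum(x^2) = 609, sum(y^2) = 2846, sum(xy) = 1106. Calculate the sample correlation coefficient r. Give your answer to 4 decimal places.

S_xy = nΣxy − ΣxΣy = 8·1106 − 67·144 = 8848 − 9648 = -800
S_xx = nΣx² − (Σx)² = 8·609 − 67² = 4872 − 4489 = 383
S_yy = nΣy² − (Σy)² = 8·2846 − 144² = 22768 − 20736 = 2032
r = S_xy / √(S_xx·S_yy) = -800 / √(383·2032) = -800 / √778256 = -800 / 882.1882 = -0.9068

-0.9068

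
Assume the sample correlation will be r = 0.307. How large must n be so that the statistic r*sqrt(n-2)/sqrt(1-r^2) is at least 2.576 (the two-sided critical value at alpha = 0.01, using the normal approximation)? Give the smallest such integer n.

Need r·√(n−2)/√(1−r²) ≥ 2.576
√(n−2) ≥ 2.576·√(1−0.094249) / 0.307 = 2.576·0.951710 / 0.307 = 7.9857
n−2 ≥ 63.7714  ⇒  n ≥ 65.7714
Smallest integer n = 66

66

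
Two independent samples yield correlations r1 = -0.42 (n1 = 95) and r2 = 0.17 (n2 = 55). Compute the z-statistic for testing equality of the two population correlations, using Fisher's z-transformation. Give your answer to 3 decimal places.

-3.570

Fisher z-transforms: z1 = atanh(-0.42) = -0.447692, z2 = atanh(0.17) = 0.171667; difference d = -0.619359
Var(d) = 1/92 + 1/52 = 0.0108696 + 0.0192308 = 0.0301004
z = d/√Var(d) = -0.619359 / √0.0301004 = -0.619359 / 0.173495 = -3.570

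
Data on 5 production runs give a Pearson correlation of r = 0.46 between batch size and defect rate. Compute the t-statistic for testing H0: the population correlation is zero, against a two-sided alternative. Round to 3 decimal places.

1 − r² = 1 − 0.2116 = 0.7884;  √(1−r²) = 0.887919
√(n−2) = √3 = 1.732051
t = r·√(n−2)/√(1−r²) = 0.46 · 1.732051 / 0.887919 = 0.897

0.897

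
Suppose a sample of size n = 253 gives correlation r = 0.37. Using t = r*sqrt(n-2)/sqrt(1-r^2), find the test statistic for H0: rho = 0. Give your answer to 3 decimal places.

t = r·√(n−2) / √(1−r²) with r = 0.37, n = 253
  = 0.37·√251 / √(1 − 0.1369)
  = 0.37·15.842980 / 0.929032
  = 5.861903 / 0.929032 = 6.310

6.310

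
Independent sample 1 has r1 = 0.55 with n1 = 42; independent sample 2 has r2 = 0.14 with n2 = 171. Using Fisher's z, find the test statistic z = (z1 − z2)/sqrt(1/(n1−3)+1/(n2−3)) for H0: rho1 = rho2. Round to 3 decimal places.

z1 = atanh(0.55) = 0.618381,  z2 = atanh(0.14) = 0.140926
SE = √(1/(n1−3) + 1/(n2−3)) = √(1/39 + 1/168) = √(0.0256410 + 0.0059524) = √0.0315934 = 0.177745
z = (z1 − z2)/SE = (0.618381 − 0.140926) / 0.177745 = 0.477455 / 0.177745 = 2.686

2.686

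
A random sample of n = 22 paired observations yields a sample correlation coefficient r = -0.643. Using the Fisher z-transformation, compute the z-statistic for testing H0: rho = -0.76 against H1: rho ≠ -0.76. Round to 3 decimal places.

1.015

z_r = atanh(-0.643) = -0.763272,  z_0 = atanh(-0.76) = -0.996215
SE = 1/√(n−3) = 1/√19 = 0.229416
z = (z_r − z_0)/SE = (-0.763272 − (-0.996215)) / 0.229416 = 0.232943 / 0.229416 = 1.015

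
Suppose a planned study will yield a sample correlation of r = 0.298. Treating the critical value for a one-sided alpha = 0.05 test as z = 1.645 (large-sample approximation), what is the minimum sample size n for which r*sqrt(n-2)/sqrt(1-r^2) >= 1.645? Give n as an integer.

Need r·√(n−2)/√(1−r²) ≥ 1.645
√(n−2) ≥ 1.645·√(1−0.088804) / 0.298 = 1.645·0.954566 / 0.298 = 5.2693
n−2 ≥ 27.7655  ⇒  n ≥ 29.7655
Smallest integer n = 30

30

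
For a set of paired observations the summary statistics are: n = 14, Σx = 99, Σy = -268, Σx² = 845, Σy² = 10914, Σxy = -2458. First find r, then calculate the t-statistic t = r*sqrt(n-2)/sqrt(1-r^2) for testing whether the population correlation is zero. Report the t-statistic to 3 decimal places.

Numerator: nΣxy − (Σx)(Σy) = 14·(-2458) − (99)(-268) = -7880
Denominator: √[(nΣx²−(Σx)²)(nΣy²−(Σy)²)]
  nΣx²−(Σx)² = 14·845 − 9801 = 2029;  nΣy²−(Σy)² = 14·10914 − 71824 = 80972
  √(2029·80972) = √164292188 = 12817.6514
r = -7880 / 12817.6514 = -0.6148
t = r·√(n−2)/√(1−r²) = -0.6148·√12 / √(1−0.377979) = -2.129730 / 0.788683 = -2.700

-2.700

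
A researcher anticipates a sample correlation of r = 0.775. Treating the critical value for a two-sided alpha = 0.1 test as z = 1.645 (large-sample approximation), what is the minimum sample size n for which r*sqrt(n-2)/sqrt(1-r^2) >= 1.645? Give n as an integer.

4

Need r·√(n−2)/√(1−r²) ≥ 1.645
√(n−2) ≥ 1.645·√(1−0.600625) / 0.775 = 1.645·0.631961 / 0.775 = 1.3414
n−2 ≥ 1.7994  ⇒  n ≥ 3.7994
Smallest integer n = 4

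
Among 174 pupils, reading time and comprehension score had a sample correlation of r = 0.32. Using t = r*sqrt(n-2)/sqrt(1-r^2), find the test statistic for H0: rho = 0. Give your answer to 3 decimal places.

t = r·√(n−2) / √(1−r²) with r = 0.32, n = 174
  = 0.32·√172 / √(1 − 0.1024)
  = 0.32·13.114877 / 0.947418
  = 4.196761 / 0.947418 = 4.430

4.430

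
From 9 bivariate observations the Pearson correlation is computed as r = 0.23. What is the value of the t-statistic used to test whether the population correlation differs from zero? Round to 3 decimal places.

t = r·√(n−2) / √(1−r²) with r = 0.23, n = 9
  = 0.23·√7 / √(1 − 0.0529)
  = 0.23·2.645751 / 0.973191
  = 0.608523 / 0.973191 = 0.625

0.625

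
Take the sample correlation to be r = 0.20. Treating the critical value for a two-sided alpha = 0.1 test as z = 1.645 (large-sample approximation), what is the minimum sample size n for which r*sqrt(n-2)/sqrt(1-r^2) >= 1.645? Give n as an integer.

67

r√(n−2)/√(1−r²) ≥ 1.645  ⇔  n−2 ≥ (1.645)²·(1−r²)/r²
(1−r²)/r² = (1−0.0400)/0.0400 = 24.0000
n ≥ 2 + 2.706025·24.0000 = 2 + 64.9446 = 66.9446
⌈66.9446⌉ = 67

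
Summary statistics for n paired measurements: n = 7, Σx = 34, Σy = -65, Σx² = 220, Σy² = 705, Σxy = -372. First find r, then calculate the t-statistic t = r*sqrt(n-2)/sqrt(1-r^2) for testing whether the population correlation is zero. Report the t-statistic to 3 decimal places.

S_xy = nΣxy − ΣxΣy = 7·(-372) − 34·(-65) = -2604 − (-2210) = -394
S_xx = nΣx² − (Σx)² = 7·220 − 34² = 1540 − 1156 = 384
S_yy = nΣy² − (Σy)² = 7·705 − (-65)² = 4935 − 4225 = 710
r = S_xy / √(S_xx·S_yy) = -394 / √(384·710) = -394 / √272640 = -394 / 522.1494 = -0.7546
t = r·√(n−2)/√(1−r²) = -0.7546·√5 / √(1−0.569421) = -1.687337 / 0.656185 = -2.571

-2.571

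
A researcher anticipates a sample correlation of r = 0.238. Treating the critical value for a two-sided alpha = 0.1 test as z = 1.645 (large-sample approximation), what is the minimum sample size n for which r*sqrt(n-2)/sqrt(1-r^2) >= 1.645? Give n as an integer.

r√(n−2)/√(1−r²) ≥ 1.645  ⇔  n−2 ≥ (1.645)²·(1−r²)/r²
(1−r²)/r² = (1−0.056644)/0.056644 = 16.6541
n ≥ 2 + 2.706025·16.6541 = 2 + 45.0664 = 47.0664
⌈47.0664⌉ = 48

48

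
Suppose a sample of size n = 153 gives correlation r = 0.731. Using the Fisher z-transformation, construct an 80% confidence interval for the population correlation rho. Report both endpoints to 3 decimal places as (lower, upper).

(0.678, 0.776)

z_r = atanh(0.731) = 0.930872;  SE = 1/√(n−3) = 1/√150 = 0.081650
z-limits: 0.930872 ± 1.282·0.081650 = 0.930872 ± 0.104675 = [0.826197, 1.035547]
ρ-limits: (tanh 0.826197, tanh 1.035547) = (0.678, 0.776)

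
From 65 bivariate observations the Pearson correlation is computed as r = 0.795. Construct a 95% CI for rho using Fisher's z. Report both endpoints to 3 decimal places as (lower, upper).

Fisher z: z_r = atanh(r) = ½·ln((1+0.795)/(1−0.795)) = 1.084875
SE(z) = 1/√(n−3) = 1/√62 = 0.127000
95% ⇒ z* = 1.960; margin = 1.960·0.127000 = 0.248920
CI on z-scale: (0.835955, 1.333795)
Back-transform: tanh(0.835955) = 0.683661, tanh(1.333795) = 0.870174

(0.684, 0.870)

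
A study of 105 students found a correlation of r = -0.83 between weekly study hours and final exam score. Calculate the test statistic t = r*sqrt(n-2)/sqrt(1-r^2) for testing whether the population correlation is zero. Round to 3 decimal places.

1 − r² = 1 − 0.6889 = 0.3111;  √(1−r²) = 0.557763
√(n−2) = √103 = 10.148892
t = r·√(n−2)/√(1−r²) = -0.83 · 10.148892 / 0.557763 = -15.102

-15.102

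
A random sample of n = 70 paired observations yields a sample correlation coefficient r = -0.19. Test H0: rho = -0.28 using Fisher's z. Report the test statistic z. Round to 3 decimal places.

0.780

z_r = atanh(-0.19) = -0.192337,  z_0 = atanh(-0.28) = -0.287682
SE = 1/√(n−3) = 1/√67 = 0.122169
z = (z_r − z_0)/SE = (-0.192337 − (-0.287682)) / 0.122169 = 0.095345 / 0.122169 = 0.780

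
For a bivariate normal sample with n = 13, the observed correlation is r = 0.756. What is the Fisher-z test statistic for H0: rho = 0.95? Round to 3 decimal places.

Fisher z: atanh(0.756) = 0.986813, atanh(0.95) = 1.831781
z = (z_r − z_0)·√(n−3) = (0.986813 − 1.831781)·√10 = -0.844968 · 3.162278 = -2.672

-2.672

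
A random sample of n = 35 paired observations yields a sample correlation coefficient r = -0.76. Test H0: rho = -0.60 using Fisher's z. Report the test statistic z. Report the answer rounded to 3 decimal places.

z_r = atanh(-0.76) = -0.996215,  z_0 = atanh(-0.60) = -0.693147
SE = 1/√(n−3) = 1/√32 = 0.176777
z = (z_r − z_0)/SE = (-0.996215 − (-0.693147)) / 0.176777 = -0.303068 / 0.176777 = -1.714

-1.714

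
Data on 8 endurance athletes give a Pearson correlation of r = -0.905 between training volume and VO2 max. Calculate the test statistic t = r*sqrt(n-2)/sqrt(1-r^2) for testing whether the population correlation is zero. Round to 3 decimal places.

t = r·√(n−2) / √(1−r²) with r = -0.905, n = 8
  = -0.905·√6 / √(1 − 0.819025)
  = -0.905·2.449490 / 0.425412
  = -2.216788 / 0.425412 = -5.211

-5.211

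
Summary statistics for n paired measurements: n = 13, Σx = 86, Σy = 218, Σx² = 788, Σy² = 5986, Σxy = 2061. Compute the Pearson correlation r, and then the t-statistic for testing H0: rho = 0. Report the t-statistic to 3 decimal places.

Numerator: nΣxy − (Σx)(Σy) = 13·2061 − (86)(218) = 8045
Denominator: √[(nΣx²−(Σx)²)(nΣy²−(Σy)²)]
  nΣx²−(Σx)² = 13·788 − 7396 = 2848;  nΣy²−(Σy)² = 13·5986 − 47524 = 30294
  √(2848·30294) = √86277312 = 9288.5581
r = 8045 / 9288.5581 = 0.8661
t = r·√(n−2)/√(1−r²) = 0.8661·√11 / √(1−0.750129) = 2.872529 / 0.499871 = 5.747

5.747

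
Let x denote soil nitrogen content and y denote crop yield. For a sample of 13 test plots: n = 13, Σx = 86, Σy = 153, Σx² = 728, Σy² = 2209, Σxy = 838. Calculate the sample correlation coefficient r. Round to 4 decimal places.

S_xy = nΣxy − ΣxΣy = 13·838 − 86·153 = 10894 − 13158 = -2264
S_xx = nΣx² − (Σx)² = 13·728 − 86² = 9464 − 7396 = 2068
S_yy = nΣy² − (Σy)² = 13·2209 − 153² = 28717 − 23409 = 5308
r = S_xy / √(S_xx·S_yy) = -2264 / √(2068·5308) = -2264 / √10976944 = -2264 / 3313.1471 = -0.6833

-0.6833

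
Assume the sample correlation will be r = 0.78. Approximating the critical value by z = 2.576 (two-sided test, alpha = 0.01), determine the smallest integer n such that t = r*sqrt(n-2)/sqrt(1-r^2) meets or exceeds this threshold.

Need r·√(n−2)/√(1−r²) ≥ 2.576
√(n−2) ≥ 2.576·√(1−0.6084) / 0.78 = 2.576·0.625780 / 0.78 = 2.0667
n−2 ≥ 4.2712  ⇒  n ≥ 6.2712
Smallest integer n = 7

7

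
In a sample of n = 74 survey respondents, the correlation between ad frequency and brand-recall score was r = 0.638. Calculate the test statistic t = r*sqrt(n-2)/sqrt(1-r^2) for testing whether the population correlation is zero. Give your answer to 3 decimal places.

t = r·√(n−2) / √(1−r²) with r = 0.638, n = 74
  = 0.638·√72 / √(1 − 0.407044)
  = 0.638·8.485281 / 0.770036
  = 5.413609 / 0.770036 = 7.030

7.030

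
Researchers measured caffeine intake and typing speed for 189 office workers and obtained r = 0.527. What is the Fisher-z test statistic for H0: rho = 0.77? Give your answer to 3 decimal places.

-5.924

Fisher z: atanh(0.527) = 0.585982, atanh(0.77) = 1.020328
z = (z_r − z_0)·√(n−3) = (0.585982 − 1.020328)·√186 = -0.434346 · 13.638182 = -5.924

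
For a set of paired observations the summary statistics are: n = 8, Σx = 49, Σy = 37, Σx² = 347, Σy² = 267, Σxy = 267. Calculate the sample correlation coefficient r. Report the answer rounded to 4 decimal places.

S_xy = nΣxy − ΣxΣy = 8·267 − 49·37 = 2136 − 1813 = 323
S_xx = nΣx² − (Σx)² = 8·347 − 49² = 2776 − 2401 = 375
S_yy = nΣy² − (Σy)² = 8·267 − 37² = 2136 − 1369 = 767
r = S_xy / √(S_xx·S_yy) = 323 / √(375·767) = 323 / √287625 = 323 / 536.3068 = 0.6023

0.6023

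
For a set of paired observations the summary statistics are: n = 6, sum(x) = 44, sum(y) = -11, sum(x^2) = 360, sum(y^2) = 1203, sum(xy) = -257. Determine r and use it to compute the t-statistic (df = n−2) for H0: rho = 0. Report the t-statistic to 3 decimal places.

-3.085

S_xy = nΣxy − ΣxΣy = 6·(-257) − 44·(-11) = -1542 − (-484) = -1058
S_xx = nΣx² − (Σx)² = 6·360 − 44² = 2160 − 1936 = 224
S_yy = nΣy² − (Σy)² = 6·1203 − (-11)² = 7218 − 121 = 7097
r = S_xy / √(S_xx·S_yy) = -1058 / √(224·7097) = -1058 / √1589728 = -1058 / 1260.8442 = -0.8391
t = r·√(n−2)/√(1−r²) = -0.8391·√4 / √(1−0.704089) = -1.678200 / 0.543977 = -3.085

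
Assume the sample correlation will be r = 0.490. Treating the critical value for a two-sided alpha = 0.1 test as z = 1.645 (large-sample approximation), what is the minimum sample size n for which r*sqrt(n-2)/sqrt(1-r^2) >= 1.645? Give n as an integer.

11

Need r·√(n−2)/√(1−r²) ≥ 1.645
√(n−2) ≥ 1.645·√(1−0.240100) / 0.490 = 1.645·0.871722 / 0.490 = 2.9265
n−2 ≥ 8.5644  ⇒  n ≥ 10.5644
Smallest integer n = 11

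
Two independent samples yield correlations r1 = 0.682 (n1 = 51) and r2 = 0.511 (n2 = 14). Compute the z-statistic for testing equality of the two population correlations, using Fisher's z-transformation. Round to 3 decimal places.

0.804

z1 = atanh(0.682) = 0.832844,  z2 = atanh(0.511) = 0.564082
SE = √(1/(n1−3) + 1/(n2−3)) = √(1/48 + 1/11) = √(0.0208333 + 0.0909091) = √0.1117424 = 0.334279
z = (z1 − z2)/SE = (0.832844 − 0.564082) / 0.334279 = 0.268762 / 0.334279 = 0.804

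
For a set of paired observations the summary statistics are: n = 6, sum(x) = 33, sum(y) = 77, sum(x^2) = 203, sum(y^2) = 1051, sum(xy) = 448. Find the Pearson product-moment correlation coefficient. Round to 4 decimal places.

S_xy = nΣxy − ΣxΣy = 6·448 − 33·77 = 2688 − 2541 = 147
S_xx = nΣx² − (Σx)² = 6·203 − 33² = 1218 − 1089 = 129
S_yy = nΣy² − (Σy)² = 6·1051 − 77² = 6306 − 5929 = 377
r = S_xy / √(S_xx·S_yy) = 147 / √(129·377) = 147 / √48633 = 147 / 220.5289 = 0.6666

0.6666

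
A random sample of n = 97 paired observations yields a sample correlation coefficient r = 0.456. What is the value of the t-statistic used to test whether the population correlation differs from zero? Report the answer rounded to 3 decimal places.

4.994

t = r·√(n−2) / √(1−r²) with r = 0.456, n = 97
  = 0.456·√95 / √(1 − 0.207936)
  = 0.456·9.746794 / 0.889980
  = 4.444538 / 0.889980 = 4.994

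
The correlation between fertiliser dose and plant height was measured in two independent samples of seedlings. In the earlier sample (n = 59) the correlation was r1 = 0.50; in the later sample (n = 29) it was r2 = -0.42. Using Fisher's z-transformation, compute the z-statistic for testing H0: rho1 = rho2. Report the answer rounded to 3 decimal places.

z1 = atanh(0.50) = 0.549306,  z2 = atanh(-0.42) = -0.447692
SE = √(1/(n1−3) + 1/(n2−3)) = √(1/56 + 1/26) = √(0.0178571 + 0.0384615) = √0.0563186 = 0.237315
z = (z1 − z2)/SE = (0.549306 − (-0.447692)) / 0.237315 = 0.996998 / 0.237315 = 4.201

4.201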